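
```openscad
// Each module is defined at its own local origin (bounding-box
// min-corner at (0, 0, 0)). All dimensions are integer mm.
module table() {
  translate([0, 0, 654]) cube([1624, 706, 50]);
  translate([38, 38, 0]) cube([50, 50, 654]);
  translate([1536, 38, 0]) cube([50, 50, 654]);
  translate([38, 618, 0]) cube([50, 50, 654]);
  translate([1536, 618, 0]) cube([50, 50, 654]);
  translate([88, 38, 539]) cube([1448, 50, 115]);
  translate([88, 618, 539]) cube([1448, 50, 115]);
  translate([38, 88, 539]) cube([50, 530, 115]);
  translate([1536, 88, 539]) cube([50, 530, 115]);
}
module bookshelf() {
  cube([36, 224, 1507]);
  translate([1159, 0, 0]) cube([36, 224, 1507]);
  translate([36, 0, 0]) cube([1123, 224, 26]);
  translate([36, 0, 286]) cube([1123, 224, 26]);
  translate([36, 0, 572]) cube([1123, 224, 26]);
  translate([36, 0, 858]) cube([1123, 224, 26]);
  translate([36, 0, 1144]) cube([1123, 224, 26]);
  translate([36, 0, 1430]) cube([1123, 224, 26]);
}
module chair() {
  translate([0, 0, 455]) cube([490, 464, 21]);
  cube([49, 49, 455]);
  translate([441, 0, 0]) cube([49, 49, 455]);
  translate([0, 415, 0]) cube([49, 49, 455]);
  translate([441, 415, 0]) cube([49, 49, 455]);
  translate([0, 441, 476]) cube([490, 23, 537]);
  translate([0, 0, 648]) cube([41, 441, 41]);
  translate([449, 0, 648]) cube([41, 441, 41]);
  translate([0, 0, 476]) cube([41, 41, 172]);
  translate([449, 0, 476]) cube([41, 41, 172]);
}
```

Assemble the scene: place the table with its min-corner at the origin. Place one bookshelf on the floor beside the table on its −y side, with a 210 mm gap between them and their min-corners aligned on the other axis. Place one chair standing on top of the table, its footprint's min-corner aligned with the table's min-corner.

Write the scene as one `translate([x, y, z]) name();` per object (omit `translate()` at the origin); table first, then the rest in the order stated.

table();
translate([0, -434, 0]) bookshelf();
translate([0, 0, 704]) chair();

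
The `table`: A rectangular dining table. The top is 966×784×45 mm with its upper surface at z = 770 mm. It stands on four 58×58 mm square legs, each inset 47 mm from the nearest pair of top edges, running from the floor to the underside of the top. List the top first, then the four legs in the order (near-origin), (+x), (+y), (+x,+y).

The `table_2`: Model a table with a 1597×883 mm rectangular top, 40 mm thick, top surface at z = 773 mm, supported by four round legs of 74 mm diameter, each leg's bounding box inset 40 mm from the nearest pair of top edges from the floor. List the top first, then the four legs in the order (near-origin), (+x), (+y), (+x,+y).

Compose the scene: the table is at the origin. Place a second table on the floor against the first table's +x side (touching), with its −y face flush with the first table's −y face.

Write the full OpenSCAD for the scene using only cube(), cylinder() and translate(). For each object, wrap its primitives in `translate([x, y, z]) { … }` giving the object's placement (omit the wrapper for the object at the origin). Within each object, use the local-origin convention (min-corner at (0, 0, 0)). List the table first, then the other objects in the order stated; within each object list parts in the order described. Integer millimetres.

translate([0, 0, 725]) cube([966, 784, 45]);
translate([47, 47, 0]) cube([58, 58, 725]);
translate([861, 47, 0]) cube([58, 58, 725]);
translate([47, 679, 0]) cube([58, 58, 725]);
translate([861, 679, 0]) cube([58, 58, 725]);
translate([966, 0, 0]) {
  translate([0, 0, 733]) cube([1597, 883, 40]);
  translate([77, 77, 0]) cylinder(h = 733, r = 37);
  translate([1520, 77, 0]) cylinder(h = 733, r = 37);
  translate([77, 806, 0]) cylinder(h = 733, r = 37);
  translate([1520, 806, 0]) cylinder(h = 733, r = 37);
}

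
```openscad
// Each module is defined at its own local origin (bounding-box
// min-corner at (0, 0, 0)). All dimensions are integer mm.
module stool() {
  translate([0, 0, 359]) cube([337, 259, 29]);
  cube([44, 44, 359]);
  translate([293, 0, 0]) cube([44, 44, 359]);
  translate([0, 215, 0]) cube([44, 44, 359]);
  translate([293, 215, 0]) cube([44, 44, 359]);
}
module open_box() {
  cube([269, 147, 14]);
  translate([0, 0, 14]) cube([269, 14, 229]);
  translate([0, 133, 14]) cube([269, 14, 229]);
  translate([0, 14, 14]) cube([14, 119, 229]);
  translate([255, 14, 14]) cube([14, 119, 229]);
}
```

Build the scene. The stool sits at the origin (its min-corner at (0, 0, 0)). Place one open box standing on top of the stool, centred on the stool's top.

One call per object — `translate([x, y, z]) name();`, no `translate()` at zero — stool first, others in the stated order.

stool();
translate([34, 56, 388]) open_box();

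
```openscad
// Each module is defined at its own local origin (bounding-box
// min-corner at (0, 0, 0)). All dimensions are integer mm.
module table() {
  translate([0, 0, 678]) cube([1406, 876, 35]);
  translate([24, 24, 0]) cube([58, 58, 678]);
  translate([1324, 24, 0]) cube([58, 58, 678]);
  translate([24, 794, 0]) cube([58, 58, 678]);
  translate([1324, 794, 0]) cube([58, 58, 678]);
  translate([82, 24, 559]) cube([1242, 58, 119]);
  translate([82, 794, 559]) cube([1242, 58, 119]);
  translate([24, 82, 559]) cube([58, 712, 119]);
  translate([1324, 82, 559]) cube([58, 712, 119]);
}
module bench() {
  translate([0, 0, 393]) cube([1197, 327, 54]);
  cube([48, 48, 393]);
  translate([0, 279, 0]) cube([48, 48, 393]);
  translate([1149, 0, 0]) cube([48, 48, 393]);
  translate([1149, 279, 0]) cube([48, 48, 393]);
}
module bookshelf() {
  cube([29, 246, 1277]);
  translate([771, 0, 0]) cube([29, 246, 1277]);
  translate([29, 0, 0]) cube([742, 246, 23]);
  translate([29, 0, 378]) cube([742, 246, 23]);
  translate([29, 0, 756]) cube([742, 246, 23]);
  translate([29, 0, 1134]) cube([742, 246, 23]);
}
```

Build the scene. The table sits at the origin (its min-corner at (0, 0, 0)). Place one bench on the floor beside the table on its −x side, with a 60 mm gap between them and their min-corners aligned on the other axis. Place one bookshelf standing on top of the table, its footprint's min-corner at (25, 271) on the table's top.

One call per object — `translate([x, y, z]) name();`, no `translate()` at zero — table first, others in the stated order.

table();
translate([-1257, 0, 0]) bench();
translate([25, 271, 713]) bookshelf();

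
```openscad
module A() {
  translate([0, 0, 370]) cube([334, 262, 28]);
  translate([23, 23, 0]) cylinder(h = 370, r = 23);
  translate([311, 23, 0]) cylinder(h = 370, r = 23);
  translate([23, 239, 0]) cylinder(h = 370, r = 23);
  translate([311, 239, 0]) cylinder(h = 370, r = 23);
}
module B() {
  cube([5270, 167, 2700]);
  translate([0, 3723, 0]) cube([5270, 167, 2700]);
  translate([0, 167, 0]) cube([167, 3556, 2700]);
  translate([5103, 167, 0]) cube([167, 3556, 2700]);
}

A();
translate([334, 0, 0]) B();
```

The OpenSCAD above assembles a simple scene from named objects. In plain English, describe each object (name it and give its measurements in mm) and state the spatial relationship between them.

A is a four-legged stool. The seat is a 334×262×28 mm slab whose top surface is at z = 398 mm; four round legs, each 46 mm in diameter, run from the floor (z = 0) to the underside of the seat, each leg's axis is inset half a diameter from the nearest pair of seat edges (so the leg's bounding box is flush with the corner).

B is a box-shaped house frame (walls only): outside footprint 5270×3890 mm, wall height 2700 mm, wall thickness 167 mm. The two y-facing walls run the full x-width; the two x-facing walls fit between the inner faces of the y-facing walls.

The house frame is against the stool's +x side, with their −y faces flush.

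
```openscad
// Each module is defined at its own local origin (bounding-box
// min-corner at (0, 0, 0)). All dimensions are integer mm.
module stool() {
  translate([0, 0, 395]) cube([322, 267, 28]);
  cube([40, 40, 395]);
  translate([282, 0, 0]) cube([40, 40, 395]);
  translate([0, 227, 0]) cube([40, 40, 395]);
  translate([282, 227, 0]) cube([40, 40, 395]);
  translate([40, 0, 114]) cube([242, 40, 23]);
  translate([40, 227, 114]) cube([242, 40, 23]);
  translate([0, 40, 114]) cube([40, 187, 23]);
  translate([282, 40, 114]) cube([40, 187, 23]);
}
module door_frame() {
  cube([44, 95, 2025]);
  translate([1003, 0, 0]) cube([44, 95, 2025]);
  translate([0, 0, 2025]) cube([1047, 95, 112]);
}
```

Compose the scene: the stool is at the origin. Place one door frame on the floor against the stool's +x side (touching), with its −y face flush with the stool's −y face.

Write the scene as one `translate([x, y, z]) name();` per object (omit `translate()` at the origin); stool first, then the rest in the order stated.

stool();
translate([322, 0, 0]) door_frame();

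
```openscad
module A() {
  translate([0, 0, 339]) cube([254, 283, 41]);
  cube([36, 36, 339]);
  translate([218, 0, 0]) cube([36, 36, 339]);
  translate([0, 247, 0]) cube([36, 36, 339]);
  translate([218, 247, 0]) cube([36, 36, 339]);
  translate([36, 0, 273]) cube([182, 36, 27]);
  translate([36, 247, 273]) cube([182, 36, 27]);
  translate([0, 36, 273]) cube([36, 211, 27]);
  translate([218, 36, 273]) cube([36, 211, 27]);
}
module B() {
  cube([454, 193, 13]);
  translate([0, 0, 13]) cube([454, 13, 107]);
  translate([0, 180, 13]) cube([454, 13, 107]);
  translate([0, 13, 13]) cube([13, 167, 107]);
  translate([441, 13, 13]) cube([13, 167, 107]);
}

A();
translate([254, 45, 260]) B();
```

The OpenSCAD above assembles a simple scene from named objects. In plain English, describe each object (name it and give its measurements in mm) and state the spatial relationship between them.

A is a four-legged stool. The seat is 254×283 mm, 41 mm thick, top at z = 380 mm. It stands on four square legs, each 36×36 mm in cross-section, from z = 0 to the seat underside, each flush with a corner of the seat. Four stretchers, 36 mm wide and 27 mm tall, connect adjacent legs with their undersides at z = 273 mm, each running between the inner faces of the legs it joins and aligned with the legs' outer faces on the other axis.

B is an open storage box with external size 454×193×120 mm and wall thickness 13 mm (the base is also 13 mm thick). The base covers the whole footprint; the four walls stand on the base, with the y-facing walls full-width and the x-facing walls fitting between their inner faces.

The open box is beside the stool with their tops flush at z = 380.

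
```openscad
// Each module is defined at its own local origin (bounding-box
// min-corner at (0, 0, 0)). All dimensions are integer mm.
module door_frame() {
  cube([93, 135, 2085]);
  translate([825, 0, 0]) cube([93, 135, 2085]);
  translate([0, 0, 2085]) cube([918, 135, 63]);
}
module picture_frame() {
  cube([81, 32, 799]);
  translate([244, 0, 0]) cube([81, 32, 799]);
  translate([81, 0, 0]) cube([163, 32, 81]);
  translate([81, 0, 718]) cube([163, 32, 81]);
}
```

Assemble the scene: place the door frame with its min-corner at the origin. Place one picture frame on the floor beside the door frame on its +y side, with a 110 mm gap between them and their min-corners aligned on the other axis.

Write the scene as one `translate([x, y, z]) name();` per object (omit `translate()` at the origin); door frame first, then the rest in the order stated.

door_frame();
translate([0, 245, 0]) picture_frame();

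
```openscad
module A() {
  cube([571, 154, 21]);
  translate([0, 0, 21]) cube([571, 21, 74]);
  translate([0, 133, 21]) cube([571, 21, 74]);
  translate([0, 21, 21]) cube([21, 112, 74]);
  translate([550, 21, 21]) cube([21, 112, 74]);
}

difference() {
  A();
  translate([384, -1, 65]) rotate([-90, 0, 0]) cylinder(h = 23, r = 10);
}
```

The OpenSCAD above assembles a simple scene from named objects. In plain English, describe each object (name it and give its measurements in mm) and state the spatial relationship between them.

A is an open-topped rectangular box: outside dimensions 571×154×95 mm, with a uniform wall and base thickness of 21 mm. The base is a full 571×154 slab on the floor; four walls sit on top of the base. The front and back walls (the −y and +y sides) span the full width; the two side walls fit between them.

The open box has a circular hole of radius 10 mm through its front wall, centred at (x = 384, z = 65).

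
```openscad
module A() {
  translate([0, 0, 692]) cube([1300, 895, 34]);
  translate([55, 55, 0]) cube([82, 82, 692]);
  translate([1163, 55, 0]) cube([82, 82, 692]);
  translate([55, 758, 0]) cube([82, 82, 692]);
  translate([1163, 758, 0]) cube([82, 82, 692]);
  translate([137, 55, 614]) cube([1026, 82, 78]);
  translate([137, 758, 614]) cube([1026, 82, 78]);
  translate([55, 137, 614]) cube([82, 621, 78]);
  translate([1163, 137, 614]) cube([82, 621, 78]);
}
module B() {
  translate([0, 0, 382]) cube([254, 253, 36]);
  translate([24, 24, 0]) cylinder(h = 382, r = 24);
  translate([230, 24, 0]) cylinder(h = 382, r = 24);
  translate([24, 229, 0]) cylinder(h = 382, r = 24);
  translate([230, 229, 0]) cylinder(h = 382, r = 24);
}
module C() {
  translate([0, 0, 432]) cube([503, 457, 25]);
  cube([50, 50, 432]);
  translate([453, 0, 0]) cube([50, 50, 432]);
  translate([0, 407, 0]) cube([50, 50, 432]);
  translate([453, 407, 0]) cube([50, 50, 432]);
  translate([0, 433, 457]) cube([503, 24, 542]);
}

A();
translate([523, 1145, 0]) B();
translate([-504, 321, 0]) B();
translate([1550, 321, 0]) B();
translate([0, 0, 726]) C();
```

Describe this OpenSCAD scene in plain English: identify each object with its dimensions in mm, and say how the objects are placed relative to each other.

A is a table: top 1300 mm (x) × 895 mm (y), 34 mm thick, upper face at z = 726 mm, on four 82×82 mm square legs, each inset 55 mm from the nearest pair of top edges, running from z = 0 to the bottom of the top. Four apron rails, 82 mm thick and 78 mm tall, run between adjacent legs with their top edges flush with the underside of the top and their outer faces flush with the legs' outer faces.

B is a four-legged stool. The seat is a 254×253×36 mm slab whose top surface is at z = 418 mm; four round legs, each 48 mm in diameter, run from the floor (z = 0) to the underside of the seat, each leg's axis is inset half a diameter from the nearest pair of seat edges (so the leg's bounding box is flush with the corner).

C is a chair. The seat is a 503×457×25 mm slab with its top at z = 457 mm, on four 50×50 mm corner legs (flush with the seat edges, standing on z = 0). A flat backrest 24 mm thick, 542 mm tall, spans the full seat width and rises from the seat top along its +y edge, rear face flush with the rear of the seat.

Three stools sit around the table at the +y, −x, +x sides. The chair is on top of the table.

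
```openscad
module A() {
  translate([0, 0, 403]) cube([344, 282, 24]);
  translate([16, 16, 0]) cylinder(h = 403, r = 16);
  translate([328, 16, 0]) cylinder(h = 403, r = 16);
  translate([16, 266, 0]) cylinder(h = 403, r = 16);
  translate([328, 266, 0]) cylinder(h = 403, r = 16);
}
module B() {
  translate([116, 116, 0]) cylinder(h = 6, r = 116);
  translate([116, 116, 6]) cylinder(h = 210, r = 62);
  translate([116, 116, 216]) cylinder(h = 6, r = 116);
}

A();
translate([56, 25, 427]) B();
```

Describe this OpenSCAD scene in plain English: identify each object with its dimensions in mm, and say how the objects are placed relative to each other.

A is a simple wooden stool: a rectangular seat 344 mm (x) by 282 mm (y), 24 mm thick, top face at z = 427 mm, on four round legs, each 32 mm in diameter. The legs rest on z = 0, each leg's axis is inset half a diameter from the nearest pair of seat edges (so the leg's bounding box is flush with the corner).

B is a spool: two coaxial disc flanges of radius 116 mm and thickness 6 mm, joined by a core cylinder of radius 62 mm and height 210 mm. The lower flange rests on z = 0 and the three cylinders share a vertical axis.

The spool is on top of the stool, centred.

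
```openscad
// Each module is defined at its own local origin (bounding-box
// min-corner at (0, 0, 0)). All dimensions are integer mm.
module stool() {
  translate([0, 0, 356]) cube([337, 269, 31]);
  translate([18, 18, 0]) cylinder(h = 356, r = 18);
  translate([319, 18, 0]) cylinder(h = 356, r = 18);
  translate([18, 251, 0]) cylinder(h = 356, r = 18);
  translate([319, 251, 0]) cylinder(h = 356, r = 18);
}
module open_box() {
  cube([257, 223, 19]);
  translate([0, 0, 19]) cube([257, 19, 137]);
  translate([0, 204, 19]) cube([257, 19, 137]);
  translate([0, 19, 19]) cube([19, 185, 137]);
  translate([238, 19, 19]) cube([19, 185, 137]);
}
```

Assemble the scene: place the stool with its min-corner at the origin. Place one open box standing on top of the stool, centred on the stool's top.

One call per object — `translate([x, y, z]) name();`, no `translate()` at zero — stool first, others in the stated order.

stool();
translate([40, 23, 387]) open_box();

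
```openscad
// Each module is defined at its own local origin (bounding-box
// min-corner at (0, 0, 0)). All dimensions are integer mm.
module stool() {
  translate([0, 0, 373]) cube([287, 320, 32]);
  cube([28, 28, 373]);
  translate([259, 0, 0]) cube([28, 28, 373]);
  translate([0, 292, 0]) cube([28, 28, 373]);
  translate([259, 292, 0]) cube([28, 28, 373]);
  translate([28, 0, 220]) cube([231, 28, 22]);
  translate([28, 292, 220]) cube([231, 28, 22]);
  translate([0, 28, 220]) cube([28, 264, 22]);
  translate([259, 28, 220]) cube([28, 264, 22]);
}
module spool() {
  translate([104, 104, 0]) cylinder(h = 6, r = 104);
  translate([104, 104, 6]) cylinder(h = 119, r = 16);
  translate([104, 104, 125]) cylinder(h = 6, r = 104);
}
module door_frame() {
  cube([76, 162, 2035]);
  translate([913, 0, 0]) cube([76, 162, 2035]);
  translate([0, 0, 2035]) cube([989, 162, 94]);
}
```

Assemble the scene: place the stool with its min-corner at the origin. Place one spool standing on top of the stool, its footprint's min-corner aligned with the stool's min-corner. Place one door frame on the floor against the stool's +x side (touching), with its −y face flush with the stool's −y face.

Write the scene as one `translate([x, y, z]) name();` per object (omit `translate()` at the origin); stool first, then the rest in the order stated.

stool();
translate([0, 0, 405]) spool();
translate([287, 0, 0]) door_frame();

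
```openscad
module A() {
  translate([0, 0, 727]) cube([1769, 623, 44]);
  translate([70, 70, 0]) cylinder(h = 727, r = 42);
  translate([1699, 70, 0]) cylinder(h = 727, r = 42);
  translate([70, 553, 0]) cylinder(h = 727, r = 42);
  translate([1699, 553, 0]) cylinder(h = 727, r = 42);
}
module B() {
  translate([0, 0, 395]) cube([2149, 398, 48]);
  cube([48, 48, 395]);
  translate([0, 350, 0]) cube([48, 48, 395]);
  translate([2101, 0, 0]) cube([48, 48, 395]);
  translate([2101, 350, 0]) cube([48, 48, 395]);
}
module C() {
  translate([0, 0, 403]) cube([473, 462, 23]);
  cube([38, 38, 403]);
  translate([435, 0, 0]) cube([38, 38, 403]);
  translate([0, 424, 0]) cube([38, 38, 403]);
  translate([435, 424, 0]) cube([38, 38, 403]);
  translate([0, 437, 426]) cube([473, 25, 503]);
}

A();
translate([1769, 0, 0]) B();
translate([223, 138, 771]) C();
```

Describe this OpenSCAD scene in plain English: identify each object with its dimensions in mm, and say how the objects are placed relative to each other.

A is a table: top 1769 mm (x) × 623 mm (y), 44 mm thick, upper face at z = 771 mm, on four round legs of 84 mm diameter, each leg's bounding box inset 28 mm from the nearest pair of top edges, running from z = 0 to the bottom of the top.

B is a long wooden bench with a 2149 mm (x) × 398 mm (y) seat, 48 mm thick, its top surface 443 mm above the floor. Four 48 mm square legs at the seat corners, flush with the edges, run from z = 0 to the seat underside.

C is a chair: 473×462 mm seat, 23 mm thick, top at z = 426 mm, on four 38 mm square corner legs flush with the seat edges. A 25 mm thick backrest slab spans the full seat width, extending 503 mm above the seat top, its back face flush with the seat's +y edge.

The bench is against the table's +x side, with their −y faces flush. The chair is on top of the table.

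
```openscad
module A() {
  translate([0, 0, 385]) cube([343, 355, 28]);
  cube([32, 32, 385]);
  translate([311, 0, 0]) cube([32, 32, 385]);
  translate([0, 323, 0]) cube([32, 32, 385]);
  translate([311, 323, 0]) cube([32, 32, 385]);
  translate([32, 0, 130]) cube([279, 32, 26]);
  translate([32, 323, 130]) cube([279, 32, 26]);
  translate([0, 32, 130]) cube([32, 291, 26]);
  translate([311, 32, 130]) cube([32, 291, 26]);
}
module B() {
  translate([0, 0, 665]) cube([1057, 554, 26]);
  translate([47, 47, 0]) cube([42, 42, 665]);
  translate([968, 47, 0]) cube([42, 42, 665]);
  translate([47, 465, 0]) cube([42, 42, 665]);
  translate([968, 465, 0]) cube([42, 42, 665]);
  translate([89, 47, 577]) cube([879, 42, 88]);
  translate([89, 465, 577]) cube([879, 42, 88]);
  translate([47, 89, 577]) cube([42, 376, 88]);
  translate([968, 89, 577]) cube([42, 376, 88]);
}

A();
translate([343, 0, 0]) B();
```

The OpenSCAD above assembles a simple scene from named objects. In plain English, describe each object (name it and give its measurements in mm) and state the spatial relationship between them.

A is a simple wooden stool: a rectangular seat 343 mm (x) by 355 mm (y), 28 mm thick, top face at z = 413 mm, on four square legs, each 32×32 mm in cross-section. The legs rest on z = 0, each flush with a corner of the seat. Four stretchers, 32 mm wide and 26 mm tall, connect adjacent legs with their undersides at z = 130 mm, each running between the inner faces of the legs it joins and aligned with the legs' outer faces on the other axis.

B is a table: top 1057 mm (x) × 554 mm (y), 26 mm thick, upper face at z = 691 mm, on four 42×42 mm square legs, each inset 47 mm from the nearest pair of top edges, running from z = 0 to the bottom of the top. Four apron rails, 42 mm thick and 88 mm tall, run between adjacent legs with their top edges flush with the underside of the top and their outer faces flush with the legs' outer faces.

The table is against the stool's +x side, with their −y faces flush.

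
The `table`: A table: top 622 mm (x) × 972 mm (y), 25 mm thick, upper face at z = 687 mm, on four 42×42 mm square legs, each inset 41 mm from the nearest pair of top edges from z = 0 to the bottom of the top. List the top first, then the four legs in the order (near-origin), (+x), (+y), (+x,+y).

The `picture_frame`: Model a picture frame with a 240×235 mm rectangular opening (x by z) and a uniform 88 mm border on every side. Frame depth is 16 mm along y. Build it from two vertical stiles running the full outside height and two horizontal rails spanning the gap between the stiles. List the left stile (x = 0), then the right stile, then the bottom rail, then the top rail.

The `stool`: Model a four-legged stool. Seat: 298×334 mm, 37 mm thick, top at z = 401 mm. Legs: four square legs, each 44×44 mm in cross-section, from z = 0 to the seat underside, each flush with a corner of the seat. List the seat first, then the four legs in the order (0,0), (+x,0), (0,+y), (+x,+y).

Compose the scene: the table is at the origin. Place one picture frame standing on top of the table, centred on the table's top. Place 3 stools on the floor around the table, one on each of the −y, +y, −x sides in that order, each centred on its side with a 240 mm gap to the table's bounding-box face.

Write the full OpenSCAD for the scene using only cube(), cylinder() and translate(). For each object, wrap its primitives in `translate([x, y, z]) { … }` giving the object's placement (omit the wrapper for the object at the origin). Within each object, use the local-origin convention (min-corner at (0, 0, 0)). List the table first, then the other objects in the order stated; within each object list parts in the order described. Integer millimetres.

translate([0, 0, 662]) cube([622, 972, 25]);
translate([41, 41, 0]) cube([42, 42, 662]);
translate([539, 41, 0]) cube([42, 42, 662]);
translate([41, 889, 0]) cube([42, 42, 662]);
translate([539, 889, 0]) cube([42, 42, 662]);
translate([103, 478, 687]) {
  cube([88, 16, 411]);
  translate([328, 0, 0]) cube([88, 16, 411]);
  translate([88, 0, 0]) cube([240, 16, 88]);
  translate([88, 0, 323]) cube([240, 16, 88]);
}
translate([162, -574, 0]) {
  translate([0, 0, 364]) cube([298, 334, 37]);
  cube([44, 44, 364]);
  translate([254, 0, 0]) cube([44, 44, 364]);
  translate([0, 290, 0]) cube([44, 44, 364]);
  translate([254, 290, 0]) cube([44, 44, 364]);
}
translate([162, 1212, 0]) {
  translate([0, 0, 364]) cube([298, 334, 37]);
  cube([44, 44, 364]);
  translate([254, 0, 0]) cube([44, 44, 364]);
  translate([0, 290, 0]) cube([44, 44, 364]);
  translate([254, 290, 0]) cube([44, 44, 364]);
}
translate([-538, 319, 0]) {
  translate([0, 0, 364]) cube([298, 334, 37]);
  cube([44, 44, 364]);
  translate([254, 0, 0]) cube([44, 44, 364]);
  translate([0, 290, 0]) cube([44, 44, 364]);
  translate([254, 290, 0]) cube([44, 44, 364]);
}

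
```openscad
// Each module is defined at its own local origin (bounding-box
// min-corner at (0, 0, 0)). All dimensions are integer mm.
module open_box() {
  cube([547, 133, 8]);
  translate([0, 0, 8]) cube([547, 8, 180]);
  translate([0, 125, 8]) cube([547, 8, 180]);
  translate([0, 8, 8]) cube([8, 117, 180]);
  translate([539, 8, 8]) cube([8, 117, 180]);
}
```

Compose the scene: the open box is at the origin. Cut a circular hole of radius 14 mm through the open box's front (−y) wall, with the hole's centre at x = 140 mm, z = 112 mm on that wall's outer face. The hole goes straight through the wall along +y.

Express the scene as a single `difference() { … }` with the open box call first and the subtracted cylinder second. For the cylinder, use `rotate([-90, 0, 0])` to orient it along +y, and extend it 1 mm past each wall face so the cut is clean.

difference() {
  open_box();
  translate([140, -1, 112]) rotate([-90, 0, 0]) cylinder(h = 10, r = 14);
}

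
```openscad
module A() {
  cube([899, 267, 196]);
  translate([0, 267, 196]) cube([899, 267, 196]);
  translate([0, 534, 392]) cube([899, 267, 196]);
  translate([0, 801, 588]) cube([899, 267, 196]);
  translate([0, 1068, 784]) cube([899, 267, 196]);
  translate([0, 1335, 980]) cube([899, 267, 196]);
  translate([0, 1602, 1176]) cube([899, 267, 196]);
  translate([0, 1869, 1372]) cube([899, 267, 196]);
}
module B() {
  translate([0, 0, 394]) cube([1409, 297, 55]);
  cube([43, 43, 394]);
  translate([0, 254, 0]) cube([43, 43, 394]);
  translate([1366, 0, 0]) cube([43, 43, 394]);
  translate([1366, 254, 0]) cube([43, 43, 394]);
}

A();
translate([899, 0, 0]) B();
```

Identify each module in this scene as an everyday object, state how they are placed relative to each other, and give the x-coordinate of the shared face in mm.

A is a staircase. B is a bench. The bench is against the staircase's +x side, with their −y faces flush. The x-coordinate of the shared face is 899 mm.

The staircase's +x face and the bench's −x face are both at x = 899 mm.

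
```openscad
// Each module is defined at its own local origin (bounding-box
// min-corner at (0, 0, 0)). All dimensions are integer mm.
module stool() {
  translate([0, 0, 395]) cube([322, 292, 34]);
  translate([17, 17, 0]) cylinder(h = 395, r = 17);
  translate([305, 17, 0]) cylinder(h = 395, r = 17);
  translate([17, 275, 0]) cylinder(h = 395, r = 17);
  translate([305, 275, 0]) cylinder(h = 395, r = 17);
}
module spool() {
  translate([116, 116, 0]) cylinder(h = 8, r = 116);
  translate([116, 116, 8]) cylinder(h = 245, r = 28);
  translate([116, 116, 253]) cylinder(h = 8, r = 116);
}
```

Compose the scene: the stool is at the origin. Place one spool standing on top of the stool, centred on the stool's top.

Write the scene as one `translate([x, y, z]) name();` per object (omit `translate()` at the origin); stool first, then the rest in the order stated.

stool();
translate([45, 30, 429]) spool();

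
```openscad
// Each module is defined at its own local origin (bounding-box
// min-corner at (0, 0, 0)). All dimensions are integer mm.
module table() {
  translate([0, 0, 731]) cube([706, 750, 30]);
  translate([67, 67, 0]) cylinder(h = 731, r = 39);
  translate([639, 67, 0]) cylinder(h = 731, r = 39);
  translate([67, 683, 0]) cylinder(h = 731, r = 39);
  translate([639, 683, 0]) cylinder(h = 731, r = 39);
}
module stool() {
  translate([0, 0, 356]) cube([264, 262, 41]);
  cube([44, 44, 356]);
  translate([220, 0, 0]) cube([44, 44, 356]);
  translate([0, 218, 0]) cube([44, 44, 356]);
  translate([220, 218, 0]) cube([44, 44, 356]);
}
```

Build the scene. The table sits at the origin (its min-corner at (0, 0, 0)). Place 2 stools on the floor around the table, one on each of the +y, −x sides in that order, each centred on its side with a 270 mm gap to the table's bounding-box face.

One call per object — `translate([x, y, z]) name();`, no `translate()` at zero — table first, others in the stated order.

table();
translate([221, 1020, 0]) stool();
translate([-534, 244, 0]) stool();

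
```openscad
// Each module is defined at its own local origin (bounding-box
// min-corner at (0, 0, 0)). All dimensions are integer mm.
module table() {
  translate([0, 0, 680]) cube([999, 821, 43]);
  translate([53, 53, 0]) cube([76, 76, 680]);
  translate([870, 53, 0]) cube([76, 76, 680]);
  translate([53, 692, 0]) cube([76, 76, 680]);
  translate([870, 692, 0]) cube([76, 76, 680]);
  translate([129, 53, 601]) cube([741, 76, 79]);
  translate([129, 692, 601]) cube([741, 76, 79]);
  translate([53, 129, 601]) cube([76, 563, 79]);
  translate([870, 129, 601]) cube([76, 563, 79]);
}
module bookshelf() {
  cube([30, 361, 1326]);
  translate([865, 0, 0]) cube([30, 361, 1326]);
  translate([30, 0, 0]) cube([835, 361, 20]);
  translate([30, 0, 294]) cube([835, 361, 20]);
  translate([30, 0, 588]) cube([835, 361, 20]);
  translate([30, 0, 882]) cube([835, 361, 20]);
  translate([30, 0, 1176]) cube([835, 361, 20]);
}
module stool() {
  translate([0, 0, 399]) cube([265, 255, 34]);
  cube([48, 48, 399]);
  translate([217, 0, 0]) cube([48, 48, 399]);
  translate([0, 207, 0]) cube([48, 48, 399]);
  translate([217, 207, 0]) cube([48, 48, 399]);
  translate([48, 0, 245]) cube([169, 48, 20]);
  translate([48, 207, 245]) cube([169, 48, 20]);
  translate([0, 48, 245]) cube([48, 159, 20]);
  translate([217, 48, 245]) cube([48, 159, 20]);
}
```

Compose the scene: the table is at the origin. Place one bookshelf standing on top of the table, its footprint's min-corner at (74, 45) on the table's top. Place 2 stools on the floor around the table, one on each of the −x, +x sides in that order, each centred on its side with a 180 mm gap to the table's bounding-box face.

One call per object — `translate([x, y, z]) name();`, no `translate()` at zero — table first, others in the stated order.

table();
translate([74, 45, 723]) bookshelf();
translate([-445, 283, 0]) stool();
translate([1179, 283, 0]) stool();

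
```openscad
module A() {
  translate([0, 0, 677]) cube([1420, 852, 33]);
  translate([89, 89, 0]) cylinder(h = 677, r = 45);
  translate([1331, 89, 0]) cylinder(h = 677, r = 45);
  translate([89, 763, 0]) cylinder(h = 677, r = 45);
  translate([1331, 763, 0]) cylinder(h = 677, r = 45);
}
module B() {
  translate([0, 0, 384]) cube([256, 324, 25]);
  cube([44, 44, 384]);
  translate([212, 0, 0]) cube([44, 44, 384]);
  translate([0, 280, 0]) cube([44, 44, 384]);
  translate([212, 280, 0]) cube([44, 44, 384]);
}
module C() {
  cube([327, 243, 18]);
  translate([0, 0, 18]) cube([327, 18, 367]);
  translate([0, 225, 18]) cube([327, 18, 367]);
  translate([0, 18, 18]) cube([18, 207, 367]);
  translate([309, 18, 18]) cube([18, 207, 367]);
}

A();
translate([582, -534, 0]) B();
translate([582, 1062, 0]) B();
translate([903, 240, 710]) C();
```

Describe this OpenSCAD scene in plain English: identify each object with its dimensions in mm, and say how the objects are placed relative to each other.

A is a table with a 1420×852 mm rectangular top, 33 mm thick, top surface at z = 710 mm, supported by four round legs of 90 mm diameter, each leg's bounding box inset 44 mm from the nearest pair of top edges, running from the floor.

B is a four-legged stool. The seat is 256×324 mm, 25 mm thick, top at z = 409 mm. It stands on four square legs, each 44×44 mm in cross-section, from z = 0 to the seat underside, each flush with a corner of the seat.

C is an open storage box with external size 327×243×385 mm and wall thickness 18 mm (the base is also 18 mm thick). The base covers the whole footprint; the four walls stand on the base, with the y-facing walls full-width and the x-facing walls fitting between their inner faces.

Two stools sit around the table at the −y, +y sides. The open box is on top of the table.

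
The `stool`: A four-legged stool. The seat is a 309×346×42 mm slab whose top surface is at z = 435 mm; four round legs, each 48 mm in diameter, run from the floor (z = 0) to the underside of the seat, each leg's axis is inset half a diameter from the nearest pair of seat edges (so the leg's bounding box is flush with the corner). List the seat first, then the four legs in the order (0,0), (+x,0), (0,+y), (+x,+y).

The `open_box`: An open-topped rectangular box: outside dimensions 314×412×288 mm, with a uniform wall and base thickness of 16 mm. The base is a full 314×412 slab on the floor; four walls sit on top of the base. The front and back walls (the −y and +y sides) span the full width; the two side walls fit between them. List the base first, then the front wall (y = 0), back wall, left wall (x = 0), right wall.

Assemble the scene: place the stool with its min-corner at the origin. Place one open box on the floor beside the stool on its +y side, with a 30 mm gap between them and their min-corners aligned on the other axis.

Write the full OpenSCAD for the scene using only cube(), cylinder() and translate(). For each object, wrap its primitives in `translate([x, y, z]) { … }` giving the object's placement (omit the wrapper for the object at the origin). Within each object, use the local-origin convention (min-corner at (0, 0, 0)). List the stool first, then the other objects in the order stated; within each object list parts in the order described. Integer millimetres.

translate([0, 0, 393]) cube([309, 346, 42]);
translate([24, 24, 0]) cylinder(h = 393, r = 24);
translate([285, 24, 0]) cylinder(h = 393, r = 24);
translate([24, 322, 0]) cylinder(h = 393, r = 24);
translate([285, 322, 0]) cylinder(h = 393, r = 24);
translate([0, 376, 0]) {
  cube([314, 412, 16]);
  translate([0, 0, 16]) cube([314, 16, 272]);
  translate([0, 396, 16]) cube([314, 16, 272]);
  translate([0, 16, 16]) cube([16, 380, 272]);
  translate([298, 16, 16]) cube([16, 380, 272]);
}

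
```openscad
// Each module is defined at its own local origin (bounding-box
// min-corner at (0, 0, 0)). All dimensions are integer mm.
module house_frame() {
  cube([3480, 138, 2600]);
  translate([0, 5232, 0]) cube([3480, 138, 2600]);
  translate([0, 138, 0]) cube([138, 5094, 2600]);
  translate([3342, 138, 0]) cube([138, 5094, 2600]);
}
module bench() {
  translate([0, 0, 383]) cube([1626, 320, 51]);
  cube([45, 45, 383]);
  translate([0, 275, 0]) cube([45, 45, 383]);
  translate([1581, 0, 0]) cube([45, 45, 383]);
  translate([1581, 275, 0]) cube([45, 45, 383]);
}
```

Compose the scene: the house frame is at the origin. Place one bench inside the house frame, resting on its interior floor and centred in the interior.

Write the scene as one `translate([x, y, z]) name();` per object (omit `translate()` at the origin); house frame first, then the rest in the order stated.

house_frame();
translate([927, 2525, 0]) bench();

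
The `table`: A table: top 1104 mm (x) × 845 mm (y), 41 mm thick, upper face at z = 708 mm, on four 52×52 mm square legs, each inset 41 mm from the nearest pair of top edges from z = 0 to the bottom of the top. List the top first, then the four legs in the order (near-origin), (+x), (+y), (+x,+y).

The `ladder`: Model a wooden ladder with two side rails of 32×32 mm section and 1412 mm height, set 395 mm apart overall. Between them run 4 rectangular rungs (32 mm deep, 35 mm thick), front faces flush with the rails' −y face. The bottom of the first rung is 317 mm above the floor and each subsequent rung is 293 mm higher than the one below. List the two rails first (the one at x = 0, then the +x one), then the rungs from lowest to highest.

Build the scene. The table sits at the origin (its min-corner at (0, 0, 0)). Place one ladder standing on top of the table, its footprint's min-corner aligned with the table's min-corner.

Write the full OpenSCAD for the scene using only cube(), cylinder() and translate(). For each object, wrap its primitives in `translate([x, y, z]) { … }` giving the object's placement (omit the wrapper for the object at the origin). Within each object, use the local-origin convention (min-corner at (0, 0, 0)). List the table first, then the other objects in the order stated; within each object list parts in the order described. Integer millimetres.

translate([0, 0, 667]) cube([1104, 845, 41]);
translate([41, 41, 0]) cube([52, 52, 667]);
translate([1011, 41, 0]) cube([52, 52, 667]);
translate([41, 752, 0]) cube([52, 52, 667]);
translate([1011, 752, 0]) cube([52, 52, 667]);
translate([0, 0, 708]) {
  cube([32, 32, 1412]);
  translate([363, 0, 0]) cube([32, 32, 1412]);
  translate([32, 0, 317]) cube([331, 32, 35]);
  translate([32, 0, 610]) cube([331, 32, 35]);
  translate([32, 0, 903]) cube([331, 32, 35]);
  translate([32, 0, 1196]) cube([331, 32, 35]);
}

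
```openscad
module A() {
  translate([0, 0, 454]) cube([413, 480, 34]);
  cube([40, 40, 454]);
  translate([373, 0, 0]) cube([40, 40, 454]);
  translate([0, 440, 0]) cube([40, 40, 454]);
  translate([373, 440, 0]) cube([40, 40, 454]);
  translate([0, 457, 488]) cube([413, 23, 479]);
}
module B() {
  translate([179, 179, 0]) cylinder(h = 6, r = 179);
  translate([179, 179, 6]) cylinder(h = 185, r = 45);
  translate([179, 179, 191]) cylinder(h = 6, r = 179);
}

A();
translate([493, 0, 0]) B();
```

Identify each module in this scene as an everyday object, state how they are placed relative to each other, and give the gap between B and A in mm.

The spool's nearest face is 80 mm from the chair's +x face.

A is a chair. B is a spool. The spool is on the floor beside the chair on its +x side. The gap between the spool and the chair is 80 mm.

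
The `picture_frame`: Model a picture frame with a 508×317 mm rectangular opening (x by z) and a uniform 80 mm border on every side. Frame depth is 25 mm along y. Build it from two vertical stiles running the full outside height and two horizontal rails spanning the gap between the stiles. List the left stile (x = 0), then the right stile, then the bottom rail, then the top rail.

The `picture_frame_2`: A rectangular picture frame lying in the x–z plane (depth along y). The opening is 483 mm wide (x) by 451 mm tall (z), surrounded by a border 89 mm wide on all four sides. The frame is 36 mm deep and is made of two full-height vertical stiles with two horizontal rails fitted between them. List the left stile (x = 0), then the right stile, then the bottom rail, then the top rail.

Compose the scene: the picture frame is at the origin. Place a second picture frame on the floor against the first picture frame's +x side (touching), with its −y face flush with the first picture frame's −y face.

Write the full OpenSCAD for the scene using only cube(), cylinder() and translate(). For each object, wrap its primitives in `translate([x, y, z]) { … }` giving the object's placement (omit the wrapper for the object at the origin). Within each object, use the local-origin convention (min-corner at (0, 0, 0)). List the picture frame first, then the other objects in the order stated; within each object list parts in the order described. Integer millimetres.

cube([80, 25, 477]);
translate([588, 0, 0]) cube([80, 25, 477]);
translate([80, 0, 0]) cube([508, 25, 80]);
translate([80, 0, 397]) cube([508, 25, 80]);
translate([668, 0, 0]) {
  cube([89, 36, 629]);
  translate([572, 0, 0]) cube([89, 36, 629]);
  translate([89, 0, 0]) cube([483, 36, 89]);
  translate([89, 0, 540]) cube([483, 36, 89]);
}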